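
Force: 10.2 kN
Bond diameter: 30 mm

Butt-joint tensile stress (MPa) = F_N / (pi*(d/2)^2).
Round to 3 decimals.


F_N = 10.2 * 1000 = 10200.0 N
A = pi*(15.0)^2 = 706.8583 mm^2
stress = 10200.0 / 706.8583 = 14.430 MPa

14.430


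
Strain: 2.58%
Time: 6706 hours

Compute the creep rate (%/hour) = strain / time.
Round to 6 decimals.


Creep rate = 2.58 / 6706
= 0.000385 %/h

0.000385


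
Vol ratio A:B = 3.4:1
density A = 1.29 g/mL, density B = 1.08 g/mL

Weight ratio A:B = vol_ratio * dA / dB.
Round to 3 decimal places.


Weight ratio = 3.4 * 1.29 / 1.08
= 4.061

4.061


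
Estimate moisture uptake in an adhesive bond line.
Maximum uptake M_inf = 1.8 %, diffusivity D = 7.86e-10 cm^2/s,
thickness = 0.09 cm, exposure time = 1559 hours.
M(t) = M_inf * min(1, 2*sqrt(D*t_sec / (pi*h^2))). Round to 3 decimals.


Convert time: 1559 h = 5612400 s
ratio = min(1, 2*sqrt(7.86e-10*5612400/(pi*0.09^2)))
= 0.832718
M(t) = 1.8 * 0.832718 = 1.499%

1.499


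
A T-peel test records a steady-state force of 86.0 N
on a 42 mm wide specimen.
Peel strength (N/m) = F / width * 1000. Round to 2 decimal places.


Peel strength = 86.0 / 42 * 1000
= 2047.62 N/m

2047.62


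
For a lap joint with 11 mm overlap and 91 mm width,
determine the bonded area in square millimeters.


Area = 11 * 91 = 1001 mm^2

1001


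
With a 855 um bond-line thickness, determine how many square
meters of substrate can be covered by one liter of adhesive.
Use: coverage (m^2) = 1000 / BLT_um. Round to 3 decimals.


Coverage = 1000 / 855 = 1.170 m^2

1.170


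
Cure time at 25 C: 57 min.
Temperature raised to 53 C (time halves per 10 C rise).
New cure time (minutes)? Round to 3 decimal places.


Acceleration factor = 2^(28/10) = 6.9644
New time = 57 / 6.9644 = 8.184 min

8.184


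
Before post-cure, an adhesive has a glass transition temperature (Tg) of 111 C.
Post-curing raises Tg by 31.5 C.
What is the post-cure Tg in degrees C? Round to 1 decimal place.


Tg_post = Tg_base + delta_Tg
= 111 + 31.5
= 142.5 C

142.5


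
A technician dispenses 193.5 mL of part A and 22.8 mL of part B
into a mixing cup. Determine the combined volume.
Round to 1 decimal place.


Combined volume = 193.5 + 22.8
= 216.3 mL

216.3


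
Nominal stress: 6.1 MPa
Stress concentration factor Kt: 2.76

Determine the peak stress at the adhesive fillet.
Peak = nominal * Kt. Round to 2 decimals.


Peak stress = 6.1 * 2.76
= 16.84 MPa

16.84


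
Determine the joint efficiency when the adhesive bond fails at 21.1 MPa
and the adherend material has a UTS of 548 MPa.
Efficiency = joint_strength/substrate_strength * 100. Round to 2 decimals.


Joint efficiency = 21.1 / 548 * 100
= 3.85%

3.85


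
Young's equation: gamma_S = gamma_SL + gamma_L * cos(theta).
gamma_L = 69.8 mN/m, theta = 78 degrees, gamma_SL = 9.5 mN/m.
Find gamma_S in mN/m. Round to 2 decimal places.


cos(78 deg) = 0.207912
gamma_S = 9.5 + 69.8 * 0.207912
= 24.01 mN/m

24.01


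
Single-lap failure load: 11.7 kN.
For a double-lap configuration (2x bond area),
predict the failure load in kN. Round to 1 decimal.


Failure load = 11.7 * 2 = 23.4 kN

23.4


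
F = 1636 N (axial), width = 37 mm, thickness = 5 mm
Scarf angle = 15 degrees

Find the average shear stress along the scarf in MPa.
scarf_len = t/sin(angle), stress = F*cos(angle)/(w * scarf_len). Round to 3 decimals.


scarf_len = 5/sin(15 deg) = 19.3185
cos(15 deg) = 0.965926
stress = 1636*0.965926/(37*19.3185) = 2.211 MPa

2.211


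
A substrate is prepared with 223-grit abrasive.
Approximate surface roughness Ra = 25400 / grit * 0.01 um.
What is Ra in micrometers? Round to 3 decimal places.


Ra = 25400 / 223 * 0.01 = 1.139 um

1.139


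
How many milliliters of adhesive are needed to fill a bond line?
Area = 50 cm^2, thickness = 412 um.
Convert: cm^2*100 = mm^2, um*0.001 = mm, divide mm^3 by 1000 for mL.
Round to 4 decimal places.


= (50 * 100) * (412 * 0.001) / 1000
= 2.0600 mL

2.0600


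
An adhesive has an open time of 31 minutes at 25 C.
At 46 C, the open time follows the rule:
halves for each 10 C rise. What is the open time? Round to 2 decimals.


Factor = 2^((46-25)/10) = 4.2871
Open time = 31 / 4.2871 = 7.23 min

7.23


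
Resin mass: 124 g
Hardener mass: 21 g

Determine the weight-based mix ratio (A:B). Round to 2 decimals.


Ratio = 124 / 21 = 5.90

5.90


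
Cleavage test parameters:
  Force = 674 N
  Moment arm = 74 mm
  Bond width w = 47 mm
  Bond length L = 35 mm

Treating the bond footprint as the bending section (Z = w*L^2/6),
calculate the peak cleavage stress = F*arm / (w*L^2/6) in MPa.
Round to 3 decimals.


M = 674 * 74 = 49876 N*mm
Z = 47 * 35^2 / 6 = 57575 / 6 mm^3
sigma = M / Z = 6 * 49876 / 57575 = 299256 / 57575
= 5.198 MPa

5.198


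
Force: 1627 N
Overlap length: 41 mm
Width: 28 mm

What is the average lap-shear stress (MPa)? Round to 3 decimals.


Average shear stress = F / (overlap * width)
= 1627 / (41 * 28)
= 1.417 MPa

1.417


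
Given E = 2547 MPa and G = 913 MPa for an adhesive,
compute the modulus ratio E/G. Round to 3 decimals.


E/G ratio = 2547 / 913 = 2.790

2.790


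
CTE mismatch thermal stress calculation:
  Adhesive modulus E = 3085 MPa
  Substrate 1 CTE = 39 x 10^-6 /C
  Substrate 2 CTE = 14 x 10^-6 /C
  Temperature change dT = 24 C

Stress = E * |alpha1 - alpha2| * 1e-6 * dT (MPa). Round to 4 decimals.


delta_alpha = |39 - 14| = 25 x 10^-6/C
Stress = 3085 * 25e-6 * 24
= 1.8510 MPa

1.8510


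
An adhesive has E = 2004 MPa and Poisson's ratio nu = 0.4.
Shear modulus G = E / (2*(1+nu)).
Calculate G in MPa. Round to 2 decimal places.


G = 2004 / (2*(1+0.4))
= 2004 / 2.80
= 715.71 MPa

715.71


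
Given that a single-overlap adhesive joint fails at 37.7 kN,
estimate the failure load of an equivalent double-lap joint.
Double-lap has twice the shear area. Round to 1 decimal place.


Double-lap factor = 2
Expected load = 37.7 * 2 = 75.4 kN

75.4


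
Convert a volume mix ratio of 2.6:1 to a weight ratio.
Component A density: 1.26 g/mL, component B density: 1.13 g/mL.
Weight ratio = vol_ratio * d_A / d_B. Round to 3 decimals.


= 2.6 * 1.26 / 1.13 = 2.899

2.899


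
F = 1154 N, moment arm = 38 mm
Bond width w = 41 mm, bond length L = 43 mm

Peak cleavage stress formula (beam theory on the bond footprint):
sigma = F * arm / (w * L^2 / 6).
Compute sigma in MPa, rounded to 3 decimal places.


sigma = (1154 * 38) / (41 * 1849 / 6)
= 43852 * 6 / 75809
= 263112 / 75809
= 3.471 MPa

3.471


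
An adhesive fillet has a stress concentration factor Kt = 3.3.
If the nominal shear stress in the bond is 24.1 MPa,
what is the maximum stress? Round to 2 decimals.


Max stress = 24.1 * 3.3 = 79.53 MPa

79.53


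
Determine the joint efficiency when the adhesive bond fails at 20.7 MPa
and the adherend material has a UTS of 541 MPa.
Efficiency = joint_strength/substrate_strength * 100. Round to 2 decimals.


Joint efficiency = 20.7 / 541 * 100
= 3.83%

3.83


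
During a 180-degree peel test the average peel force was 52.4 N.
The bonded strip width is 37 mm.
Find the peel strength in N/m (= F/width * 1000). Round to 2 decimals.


Peel strength = F/width * 1000
= 52.4 / 37 * 1000
= 1416.22 N/m

1416.22


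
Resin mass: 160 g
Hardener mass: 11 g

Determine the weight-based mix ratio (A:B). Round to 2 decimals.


Ratio = 160 / 11 = 14.55

14.55


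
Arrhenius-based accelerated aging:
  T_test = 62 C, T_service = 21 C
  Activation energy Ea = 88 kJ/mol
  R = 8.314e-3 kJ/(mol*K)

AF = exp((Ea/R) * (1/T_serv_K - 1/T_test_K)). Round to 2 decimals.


T_test_K = 335.15, T_serv_K = 294.15
AF = exp((88/8.314e-3) * (1/294.15 - 1/335.15))
= 81.61

81.61


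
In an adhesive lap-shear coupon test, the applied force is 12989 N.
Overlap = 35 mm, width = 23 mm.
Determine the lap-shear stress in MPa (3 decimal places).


stress = F / (overlap * width)
= 12989 / (35 * 23)
= 16.135 MPa

16.135


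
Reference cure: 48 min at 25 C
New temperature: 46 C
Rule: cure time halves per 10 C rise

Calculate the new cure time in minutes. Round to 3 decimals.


factor = 2^((46-25)/10) = 4.2871
t_new = 48 / 4.2871 = 11.196 min

11.196


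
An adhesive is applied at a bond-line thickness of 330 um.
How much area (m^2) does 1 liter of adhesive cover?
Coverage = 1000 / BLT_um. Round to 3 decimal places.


Coverage = 1000 / 330 = 3.030 m^2

3.030


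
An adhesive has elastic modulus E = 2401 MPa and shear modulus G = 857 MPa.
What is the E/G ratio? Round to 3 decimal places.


E/G = 2401 / 857 = 2.802

2.802


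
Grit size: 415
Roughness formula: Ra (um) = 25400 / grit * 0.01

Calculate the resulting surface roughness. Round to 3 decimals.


Ra = 25400 / 415 * 0.01
= 0.612 um

0.612


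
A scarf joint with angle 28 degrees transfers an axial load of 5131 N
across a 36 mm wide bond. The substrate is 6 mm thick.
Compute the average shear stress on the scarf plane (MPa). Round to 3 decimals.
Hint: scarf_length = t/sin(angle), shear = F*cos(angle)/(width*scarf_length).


scarf_length = 6 / sin(28 deg) = 12.7803 mm
cos(28 deg) = 0.882948
shear stress = 5131 * 0.882948 / (36 * 12.7803)
= 9.847 MPa

9.847


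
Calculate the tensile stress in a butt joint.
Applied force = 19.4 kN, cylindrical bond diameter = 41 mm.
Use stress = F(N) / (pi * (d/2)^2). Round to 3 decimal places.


A = pi * 20.5^2 = 1320.2543 mm^2
sigma = 19400.0 / 1320.2543 = 14.694 MPa

14.694


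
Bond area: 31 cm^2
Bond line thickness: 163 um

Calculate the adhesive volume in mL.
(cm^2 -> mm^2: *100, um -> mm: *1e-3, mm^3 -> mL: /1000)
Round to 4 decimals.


V = 31*100 * 163*1e-3 / 1000
= 0.5053 mL

0.5053


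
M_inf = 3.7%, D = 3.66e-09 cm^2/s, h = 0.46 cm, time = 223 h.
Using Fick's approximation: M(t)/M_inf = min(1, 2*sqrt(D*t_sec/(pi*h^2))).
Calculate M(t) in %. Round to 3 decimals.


t = 802800 s
ratio = min(1, 2*sqrt(3.66e-09*802800/(pi*0.2116)))
= 0.132966
M(t) = 3.7 * 0.132966 = 0.492%

0.492


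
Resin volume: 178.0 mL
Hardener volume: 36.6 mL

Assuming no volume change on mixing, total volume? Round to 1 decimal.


V_total = 178.0 + 36.6 = 214.6 mL

214.6


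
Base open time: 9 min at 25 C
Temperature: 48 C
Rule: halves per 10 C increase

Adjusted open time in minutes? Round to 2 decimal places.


Acceleration = 2^((48-25)/10) = 4.9246
Open time = 9 / 4.9246 = 1.83 min

1.83


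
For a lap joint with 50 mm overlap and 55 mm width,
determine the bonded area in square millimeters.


Area = 50 * 55 = 2750 mm^2

2750


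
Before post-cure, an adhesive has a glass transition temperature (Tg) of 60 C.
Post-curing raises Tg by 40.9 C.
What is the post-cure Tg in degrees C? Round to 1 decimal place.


Tg_post = Tg_base + delta_Tg
= 60 + 40.9
= 100.9 C

100.9


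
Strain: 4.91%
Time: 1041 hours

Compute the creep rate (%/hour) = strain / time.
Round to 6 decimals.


Creep rate = 4.91 / 1041
= 0.004717 %/h

0.004717


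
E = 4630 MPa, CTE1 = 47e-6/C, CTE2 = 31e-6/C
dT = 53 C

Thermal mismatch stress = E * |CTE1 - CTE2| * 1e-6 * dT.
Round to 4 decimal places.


= 4630 * 16e-6 * 53
= 3.9262 MPa

3.9262


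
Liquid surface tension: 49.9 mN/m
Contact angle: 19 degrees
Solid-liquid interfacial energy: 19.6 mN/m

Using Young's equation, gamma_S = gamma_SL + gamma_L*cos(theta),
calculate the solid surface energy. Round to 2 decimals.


gamma_S = 19.6 + 49.9 * cos(19)
= 66.78 mN/m

66.78


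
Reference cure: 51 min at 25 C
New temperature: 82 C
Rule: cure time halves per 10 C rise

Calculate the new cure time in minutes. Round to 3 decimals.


factor = 2^((82-25)/10) = 51.9842
t_new = 51 / 51.9842 = 0.981 min

0.981


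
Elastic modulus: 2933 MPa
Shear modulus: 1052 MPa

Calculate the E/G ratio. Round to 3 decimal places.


E / G = 2933 / 1052 = 2.788

2.788


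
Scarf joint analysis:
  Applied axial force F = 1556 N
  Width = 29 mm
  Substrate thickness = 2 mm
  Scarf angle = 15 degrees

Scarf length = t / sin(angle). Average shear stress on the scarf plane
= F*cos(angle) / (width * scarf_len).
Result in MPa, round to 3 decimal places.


Scarf length = 2 / sin(15 deg) = 7.7274 mm
cos(15 deg) = 0.965926
Shear = 1556 * 0.965926 / (29 * 7.7274)
= 6.707 MPa

6.707


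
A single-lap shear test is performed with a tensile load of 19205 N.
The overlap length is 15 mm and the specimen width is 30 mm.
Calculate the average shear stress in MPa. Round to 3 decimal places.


Shear stress = F / (overlap * width)
= 19205 / (15 * 30)
= 19205 / 450
= 42.678 MPa

42.678


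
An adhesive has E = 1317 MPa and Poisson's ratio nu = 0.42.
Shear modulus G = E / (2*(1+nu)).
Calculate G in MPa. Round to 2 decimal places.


G = 1317 / (2*(1+0.42))
= 1317 / 2.84
= 463.73 MPa

463.73


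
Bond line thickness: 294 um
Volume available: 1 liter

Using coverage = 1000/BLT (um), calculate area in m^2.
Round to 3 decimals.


1 L = 1e6 mm^3, thickness = 294 um = 0.294 mm
Area = 1e6 / 0.294 mm^2 = (1e6 / 0.294) / 1e6 m^2 = 1000 / 294 m^2
= 3.401 m^2

3.401


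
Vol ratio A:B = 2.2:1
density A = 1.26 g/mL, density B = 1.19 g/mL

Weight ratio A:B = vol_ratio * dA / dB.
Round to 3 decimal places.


Weight ratio = 2.2 * 1.26 / 1.19
= 2.329

2.329


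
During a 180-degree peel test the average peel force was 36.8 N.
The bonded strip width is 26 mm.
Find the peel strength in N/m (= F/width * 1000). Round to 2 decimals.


Peel strength = F/width * 1000
= 36.8 / 26 * 1000
= 1415.38 N/m

1415.38


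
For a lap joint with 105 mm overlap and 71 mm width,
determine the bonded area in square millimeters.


Area = 105 * 71 = 7455 mm^2

7455


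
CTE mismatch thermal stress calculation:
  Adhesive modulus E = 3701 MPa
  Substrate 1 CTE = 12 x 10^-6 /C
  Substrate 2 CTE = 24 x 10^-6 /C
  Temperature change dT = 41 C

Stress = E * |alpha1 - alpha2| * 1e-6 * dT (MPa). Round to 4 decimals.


delta_alpha = |12 - 24| = 12 x 10^-6/C
Stress = 3701 * 12e-6 * 41
= 1.8209 MPa

1.8209


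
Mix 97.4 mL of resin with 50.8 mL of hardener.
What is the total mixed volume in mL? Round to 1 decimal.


Total = 97.4 + 50.8 = 148.2 mL

148.2


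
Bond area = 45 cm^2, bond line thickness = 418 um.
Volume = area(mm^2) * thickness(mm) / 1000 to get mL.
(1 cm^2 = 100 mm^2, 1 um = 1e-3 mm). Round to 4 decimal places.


area_mm2 = 45 * 100 = 4500
blt_mm = 418 * 1e-3 = 0.418
vol_mm3 = 4500 * 0.418 = 1881.0
vol_mL = 1881.0 / 1000 = 1.8810 mL

1.8810


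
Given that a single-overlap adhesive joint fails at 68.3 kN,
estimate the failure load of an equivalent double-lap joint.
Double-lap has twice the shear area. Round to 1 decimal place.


Double-lap factor = 2
Expected load = 68.3 * 2 = 136.6 kN

136.6


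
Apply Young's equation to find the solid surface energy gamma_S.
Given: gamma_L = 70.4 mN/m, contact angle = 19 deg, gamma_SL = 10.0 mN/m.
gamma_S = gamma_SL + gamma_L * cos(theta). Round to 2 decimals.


theta_rad = 19 * pi/180 = 0.331613
gamma_S = 10.0 + 70.4 * cos(0.331613)
= 76.56 mN/m

76.56


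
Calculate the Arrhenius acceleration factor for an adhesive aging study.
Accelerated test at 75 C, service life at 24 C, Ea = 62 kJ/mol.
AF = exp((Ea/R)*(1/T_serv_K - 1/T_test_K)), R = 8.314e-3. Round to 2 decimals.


T_test = 348.15 K, T_serv = 297.15 K
Ea/R = 62 / 0.008314 = 7457.30
AF = exp(7457.30 * (1/297.15 - 1/348.15))
= 39.50

39.50


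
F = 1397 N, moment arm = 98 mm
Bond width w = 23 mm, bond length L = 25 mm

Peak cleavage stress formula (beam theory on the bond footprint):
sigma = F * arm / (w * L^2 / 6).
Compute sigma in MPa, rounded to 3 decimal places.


sigma = (1397 * 98) / (23 * 625 / 6)
= 136906 * 6 / 14375
= 821436 / 14375
= 57.143 MPa

57.143


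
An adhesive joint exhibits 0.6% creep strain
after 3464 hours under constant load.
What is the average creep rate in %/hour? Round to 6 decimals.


Creep rate = strain / time
= 0.6 / 3464
= 0.000173 %/h

0.000173


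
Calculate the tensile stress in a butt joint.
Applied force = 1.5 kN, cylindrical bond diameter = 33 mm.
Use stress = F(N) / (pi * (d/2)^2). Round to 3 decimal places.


A = pi * 16.5^2 = 855.2986 mm^2
sigma = 1500.0 / 855.2986 = 1.754 MPa

1.754


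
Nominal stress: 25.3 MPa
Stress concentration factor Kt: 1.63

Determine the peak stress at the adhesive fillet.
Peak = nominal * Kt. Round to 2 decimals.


Peak stress = 25.3 * 1.63
= 41.24 MPa

41.24


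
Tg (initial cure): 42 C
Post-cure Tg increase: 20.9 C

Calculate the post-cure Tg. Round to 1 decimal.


Post-cure Tg = 42 + 20.9 = 62.9 C

62.9


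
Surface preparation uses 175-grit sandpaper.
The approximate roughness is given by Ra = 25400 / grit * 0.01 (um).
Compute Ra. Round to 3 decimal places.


Ra = 25400 / 175 * 0.01
= 254 / 175
= 1.451 um

1.451


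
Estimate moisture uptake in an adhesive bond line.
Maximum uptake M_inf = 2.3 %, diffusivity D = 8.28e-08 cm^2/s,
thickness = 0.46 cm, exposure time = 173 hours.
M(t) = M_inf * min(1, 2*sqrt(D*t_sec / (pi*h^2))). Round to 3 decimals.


Convert time: 173 h = 622800 s
ratio = min(1, 2*sqrt(8.28e-08*622800/(pi*0.46^2)))
= 0.557040
M(t) = 2.3 * 0.557040 = 1.281%

1.281


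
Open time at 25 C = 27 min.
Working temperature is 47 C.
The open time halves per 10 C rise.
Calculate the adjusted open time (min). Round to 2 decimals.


factor = 2^((47 - 25) / 10) = 4.5948
ot = 27 / 4.5948 = 5.88 min

5.88


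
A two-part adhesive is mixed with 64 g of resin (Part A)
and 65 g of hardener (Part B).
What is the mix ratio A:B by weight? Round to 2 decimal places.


Mix ratio = mass_A / mass_B
= 64 / 65
= 0.98

0.98


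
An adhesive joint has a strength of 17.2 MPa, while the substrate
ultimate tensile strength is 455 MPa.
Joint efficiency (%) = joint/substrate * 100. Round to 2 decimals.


Efficiency = 17.2 / 455 * 100
= 3.78%

3.78


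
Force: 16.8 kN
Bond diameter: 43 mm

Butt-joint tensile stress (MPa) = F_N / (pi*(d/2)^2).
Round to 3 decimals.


F_N = 16.8 * 1000 = 16800.0 N
A = pi*(21.5)^2 = 1452.2012 mm^2
stress = 16800.0 / 1452.2012 = 11.569 MPa

11.569


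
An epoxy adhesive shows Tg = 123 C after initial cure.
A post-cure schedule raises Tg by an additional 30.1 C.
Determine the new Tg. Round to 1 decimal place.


New Tg = 123 + 30.1
= 153.1 C

153.1


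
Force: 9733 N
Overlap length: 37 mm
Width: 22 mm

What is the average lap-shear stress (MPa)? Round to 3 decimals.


Average shear stress = F / (overlap * width)
= 9733 / (37 * 22)
= 11.957 MPa

11.957


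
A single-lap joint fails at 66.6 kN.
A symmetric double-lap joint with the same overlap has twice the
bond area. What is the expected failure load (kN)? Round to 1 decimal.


Double-lap load = 2 * 66.6 = 133.2 kN

133.2


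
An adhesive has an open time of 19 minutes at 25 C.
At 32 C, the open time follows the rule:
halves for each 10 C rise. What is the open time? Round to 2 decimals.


Factor = 2^((32-25)/10) = 1.6245
Open time = 19 / 1.6245 = 11.70 min

11.70


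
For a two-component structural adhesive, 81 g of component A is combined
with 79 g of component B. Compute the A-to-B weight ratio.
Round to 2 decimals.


Weight ratio A:B = 81 / 79
= 1.03

1.03


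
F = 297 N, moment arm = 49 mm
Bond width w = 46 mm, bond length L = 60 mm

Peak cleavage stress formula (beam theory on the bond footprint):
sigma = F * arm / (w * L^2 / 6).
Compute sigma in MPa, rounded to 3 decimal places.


sigma = (297 * 49) / (46 * 3600 / 6)
= 14553 * 6 / 165600
= 87318 / 165600
= 0.527 MPa

0.527


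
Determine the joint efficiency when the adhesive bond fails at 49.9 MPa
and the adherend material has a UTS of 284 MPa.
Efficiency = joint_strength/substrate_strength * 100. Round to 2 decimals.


Joint efficiency = 49.9 / 284 * 100
= 17.57%

17.57


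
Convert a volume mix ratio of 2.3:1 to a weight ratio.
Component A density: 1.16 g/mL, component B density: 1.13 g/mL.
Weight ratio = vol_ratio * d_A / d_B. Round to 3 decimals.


= 2.3 * 1.16 / 1.13 = 2.361

2.361


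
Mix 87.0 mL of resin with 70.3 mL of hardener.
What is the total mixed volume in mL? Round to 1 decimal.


Total = 87.0 + 70.3 = 157.3 mL

157.3


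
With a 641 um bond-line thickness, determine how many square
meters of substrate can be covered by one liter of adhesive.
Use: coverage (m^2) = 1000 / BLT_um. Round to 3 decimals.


Coverage = 1000 / 641 = 1.560 m^2

1.560


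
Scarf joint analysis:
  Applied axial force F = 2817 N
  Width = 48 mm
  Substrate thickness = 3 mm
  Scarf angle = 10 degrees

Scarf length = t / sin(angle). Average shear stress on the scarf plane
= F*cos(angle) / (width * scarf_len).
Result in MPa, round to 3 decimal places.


Scarf length = 3 / sin(10 deg) = 17.2763 mm
cos(10 deg) = 0.984808
Shear = 2817 * 0.984808 / (48 * 17.2763)
= 3.345 MPa

3.345


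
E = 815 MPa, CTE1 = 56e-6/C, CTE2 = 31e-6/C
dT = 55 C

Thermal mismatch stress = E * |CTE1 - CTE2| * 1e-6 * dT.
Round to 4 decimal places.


= 815 * 25e-6 * 55
= 1.1206 MPa

1.1206


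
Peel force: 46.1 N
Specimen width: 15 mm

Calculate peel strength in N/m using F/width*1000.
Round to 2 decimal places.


Peel strength = 46.1 / 15 * 1000 = 3073.33 N/m

3073.33


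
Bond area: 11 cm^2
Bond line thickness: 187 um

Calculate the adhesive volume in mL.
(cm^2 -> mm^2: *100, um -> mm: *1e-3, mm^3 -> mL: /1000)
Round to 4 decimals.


V = 11*100 * 187*1e-3 / 1000
= 0.2057 mL

0.2057


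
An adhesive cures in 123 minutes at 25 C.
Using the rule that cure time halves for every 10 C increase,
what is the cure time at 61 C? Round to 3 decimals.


Factor = 2^((61 - 25) / 10) = 12.1257
Cure time = 123 / 12.1257
= 10.144 minutes

10.144


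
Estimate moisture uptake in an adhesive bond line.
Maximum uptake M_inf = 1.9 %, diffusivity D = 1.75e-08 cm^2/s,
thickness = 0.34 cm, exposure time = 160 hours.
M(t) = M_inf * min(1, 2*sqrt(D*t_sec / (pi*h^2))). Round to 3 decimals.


Convert time: 160 h = 576000 s
ratio = min(1, 2*sqrt(1.75e-08*576000/(pi*0.34^2)))
= 0.333201
M(t) = 1.9 * 0.333201 = 0.633%

0.633


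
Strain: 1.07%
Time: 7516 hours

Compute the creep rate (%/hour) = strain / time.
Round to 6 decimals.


Creep rate = 1.07 / 7516
= 0.000142 %/h

0.000142


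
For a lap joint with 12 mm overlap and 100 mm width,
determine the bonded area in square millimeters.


Area = 12 * 100 = 1200 mm^2

1200


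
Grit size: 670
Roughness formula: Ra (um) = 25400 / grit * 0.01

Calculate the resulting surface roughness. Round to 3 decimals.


Ra = 25400 / 670 * 0.01
= 0.379 um

0.379


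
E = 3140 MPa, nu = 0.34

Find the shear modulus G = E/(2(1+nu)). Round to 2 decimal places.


G = 3140 / (2 * 1.34)
= 1171.64 MPa

1171.64


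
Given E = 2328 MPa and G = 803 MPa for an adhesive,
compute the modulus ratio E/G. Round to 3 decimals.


E/G ratio = 2328 / 803 = 2.899

2.899


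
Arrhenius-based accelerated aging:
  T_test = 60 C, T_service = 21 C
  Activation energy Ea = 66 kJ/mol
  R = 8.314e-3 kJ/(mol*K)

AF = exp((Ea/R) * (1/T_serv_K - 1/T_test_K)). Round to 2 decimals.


T_test_K = 333.15, T_serv_K = 294.15
AF = exp((66/8.314e-3) * (1/294.15 - 1/333.15))
= 23.55

23.55


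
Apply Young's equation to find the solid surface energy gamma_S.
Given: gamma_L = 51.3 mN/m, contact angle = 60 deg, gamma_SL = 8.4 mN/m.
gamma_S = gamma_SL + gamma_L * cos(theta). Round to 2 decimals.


theta_rad = 60 * pi/180 = 1.047198
gamma_S = 8.4 + 51.3 * cos(1.047198)
= 34.05 mN/m

34.05


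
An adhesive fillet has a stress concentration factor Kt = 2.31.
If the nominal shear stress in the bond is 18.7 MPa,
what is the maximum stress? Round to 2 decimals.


Max stress = 18.7 * 2.31 = 43.20 MPa

43.20


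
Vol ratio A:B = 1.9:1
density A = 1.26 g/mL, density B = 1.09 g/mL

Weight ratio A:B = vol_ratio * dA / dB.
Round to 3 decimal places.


Weight ratio = 1.9 * 1.26 / 1.09
= 2.196

2.196


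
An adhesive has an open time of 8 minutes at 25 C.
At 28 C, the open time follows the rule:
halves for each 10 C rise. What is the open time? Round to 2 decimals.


Factor = 2^((28-25)/10) = 1.2311
Open time = 8 / 1.2311 = 6.50 min

6.50


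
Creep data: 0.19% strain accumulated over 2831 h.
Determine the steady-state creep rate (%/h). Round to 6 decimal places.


Rate = 0.19 / 2831 = 0.000067 %/h

0.000067


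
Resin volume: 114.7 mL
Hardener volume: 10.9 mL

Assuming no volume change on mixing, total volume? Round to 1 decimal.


V_total = 114.7 + 10.9 = 125.6 mL

125.6


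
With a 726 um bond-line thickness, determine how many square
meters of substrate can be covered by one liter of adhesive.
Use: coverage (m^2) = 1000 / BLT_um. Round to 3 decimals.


Coverage = 1000 / 726 = 1.377 m^2

1.377


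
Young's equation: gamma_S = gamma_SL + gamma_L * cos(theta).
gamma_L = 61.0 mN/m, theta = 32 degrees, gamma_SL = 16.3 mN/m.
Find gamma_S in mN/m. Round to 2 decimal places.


cos(32 deg) = 0.848048
gamma_S = 16.3 + 61.0 * 0.848048
= 68.03 mN/m

68.03


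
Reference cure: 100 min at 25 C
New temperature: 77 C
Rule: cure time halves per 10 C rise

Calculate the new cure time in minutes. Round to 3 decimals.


factor = 2^((77-25)/10) = 36.7583
t_new = 100 / 36.7583 = 2.720 min

2.720


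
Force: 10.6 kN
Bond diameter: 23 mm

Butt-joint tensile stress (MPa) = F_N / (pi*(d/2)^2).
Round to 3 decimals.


F_N = 10.6 * 1000 = 10600.0 N
A = pi*(11.5)^2 = 415.4756 mm^2
stress = 10600.0 / 415.4756 = 25.513 MPa

25.513


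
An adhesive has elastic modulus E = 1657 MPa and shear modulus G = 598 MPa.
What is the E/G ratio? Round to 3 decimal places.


E/G = 1657 / 598 = 2.771

2.771


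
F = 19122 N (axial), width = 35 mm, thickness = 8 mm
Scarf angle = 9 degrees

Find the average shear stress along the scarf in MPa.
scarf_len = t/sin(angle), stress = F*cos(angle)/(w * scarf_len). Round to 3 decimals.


scarf_len = 8/sin(9 deg) = 51.1396
cos(9 deg) = 0.987688
stress = 19122*0.987688/(35*51.1396) = 10.552 MPa

10.552


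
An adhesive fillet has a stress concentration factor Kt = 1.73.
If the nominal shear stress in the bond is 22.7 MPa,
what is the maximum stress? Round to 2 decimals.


Max stress = 22.7 * 1.73 = 39.27 MPa

39.27


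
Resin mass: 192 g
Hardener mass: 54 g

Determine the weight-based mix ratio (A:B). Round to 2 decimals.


Ratio = 192 / 54 = 3.56

3.56


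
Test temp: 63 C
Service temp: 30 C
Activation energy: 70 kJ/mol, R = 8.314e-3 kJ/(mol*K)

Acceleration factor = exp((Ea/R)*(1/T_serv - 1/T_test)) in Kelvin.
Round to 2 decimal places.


AF = exp((70/0.008314)*(1/303.15 - 1/336.15))
= 15.28

15.28


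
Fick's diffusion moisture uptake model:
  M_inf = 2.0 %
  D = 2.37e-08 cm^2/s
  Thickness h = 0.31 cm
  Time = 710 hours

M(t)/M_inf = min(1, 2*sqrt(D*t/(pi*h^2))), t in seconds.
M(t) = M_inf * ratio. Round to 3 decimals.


t_sec = 710 * 3600 = 2556000
ratio = 2*sqrt(2.37e-08*2556000/(pi*0.31^2))
= min(1, 0.895876)
= 0.895876
M(t) = 2.0 * 0.895876 = 1.792 %

1.792


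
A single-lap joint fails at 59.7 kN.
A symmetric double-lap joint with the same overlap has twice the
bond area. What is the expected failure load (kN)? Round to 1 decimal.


Double-lap load = 2 * 59.7 = 119.4 kN

119.4


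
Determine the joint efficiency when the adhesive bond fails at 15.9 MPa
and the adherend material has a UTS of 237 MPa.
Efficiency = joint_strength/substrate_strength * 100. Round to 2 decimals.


Joint efficiency = 15.9 / 237 * 100
= 6.71%

6.71


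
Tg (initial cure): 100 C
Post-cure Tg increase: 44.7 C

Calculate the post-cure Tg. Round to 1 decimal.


Post-cure Tg = 100 + 44.7 = 144.7 C

144.7


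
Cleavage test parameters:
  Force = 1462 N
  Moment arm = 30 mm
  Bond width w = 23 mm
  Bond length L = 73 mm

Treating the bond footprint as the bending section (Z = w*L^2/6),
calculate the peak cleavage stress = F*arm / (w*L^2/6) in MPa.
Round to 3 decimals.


M = 1462 * 30 = 43860 N*mm
Z = 23 * 73^2 / 6 = 122567 / 6 mm^3
sigma = M / Z = 6 * 43860 / 122567 = 263160 / 122567
= 2.147 MPa

2.147


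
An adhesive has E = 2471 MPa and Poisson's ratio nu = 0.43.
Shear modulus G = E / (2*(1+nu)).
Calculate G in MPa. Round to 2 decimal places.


G = 2471 / (2*(1+0.43))
= 2471 / 2.86
= 863.99 MPa

863.99


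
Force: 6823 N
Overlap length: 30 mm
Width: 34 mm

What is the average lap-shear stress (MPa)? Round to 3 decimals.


Average shear stress = F / (overlap * width)
= 6823 / (30 * 34)
= 6.689 MPa

6.689


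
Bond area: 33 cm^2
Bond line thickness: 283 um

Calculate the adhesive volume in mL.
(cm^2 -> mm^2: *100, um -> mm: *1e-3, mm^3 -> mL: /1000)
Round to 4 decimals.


V = 33*100 * 283*1e-3 / 1000
= 0.9339 mL

0.9339


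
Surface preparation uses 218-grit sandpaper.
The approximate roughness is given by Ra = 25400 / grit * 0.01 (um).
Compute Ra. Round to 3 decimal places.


Ra = 25400 / 218 * 0.01
= 254 / 218
= 1.165 um

1.165


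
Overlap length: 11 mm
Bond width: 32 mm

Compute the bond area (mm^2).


Bond area = 11 * 32 = 352 mm^2

352


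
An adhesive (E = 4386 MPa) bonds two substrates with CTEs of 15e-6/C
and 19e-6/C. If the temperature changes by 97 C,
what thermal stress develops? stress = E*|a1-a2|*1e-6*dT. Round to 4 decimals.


Stress = 4386 * |15 - 19| * 1e-6 * 97
= 1.7018 MPa

1.7018


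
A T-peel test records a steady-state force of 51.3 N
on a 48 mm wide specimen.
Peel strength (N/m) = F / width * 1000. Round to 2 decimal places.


Peel strength = 51.3 / 48 * 1000
= 1068.75 N/m

1068.75


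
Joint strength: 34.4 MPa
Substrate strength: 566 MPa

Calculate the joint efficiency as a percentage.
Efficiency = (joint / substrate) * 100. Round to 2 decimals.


Efficiency = (34.4 / 566) * 100 = 6.08%

6.08


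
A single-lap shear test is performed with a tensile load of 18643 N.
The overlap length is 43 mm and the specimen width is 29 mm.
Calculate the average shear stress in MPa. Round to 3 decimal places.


Shear stress = F / (overlap * width)
= 18643 / (43 * 29)
= 18643 / 1247
= 14.950 MPa

14.950


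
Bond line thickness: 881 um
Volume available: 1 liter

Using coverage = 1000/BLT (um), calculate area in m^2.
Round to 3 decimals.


1 L = 1e6 mm^3, thickness = 881 um = 0.881 mm
Area = 1e6 / 0.881 mm^2 = (1e6 / 0.881) / 1e6 m^2 = 1000 / 881 m^2
= 1.135 m^2

1.135


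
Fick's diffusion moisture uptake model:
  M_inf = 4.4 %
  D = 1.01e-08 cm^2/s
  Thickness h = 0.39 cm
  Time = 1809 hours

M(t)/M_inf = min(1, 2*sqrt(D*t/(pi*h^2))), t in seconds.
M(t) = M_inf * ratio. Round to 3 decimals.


t_sec = 1809 * 3600 = 6512400
ratio = 2*sqrt(1.01e-08*6512400/(pi*0.39^2))
= min(1, 0.742030)
= 0.742030
M(t) = 4.4 * 0.742030 = 3.265 %

3.265


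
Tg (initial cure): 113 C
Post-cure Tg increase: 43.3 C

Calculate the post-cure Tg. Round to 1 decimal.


Post-cure Tg = 113 + 43.3 = 156.3 C

156.3


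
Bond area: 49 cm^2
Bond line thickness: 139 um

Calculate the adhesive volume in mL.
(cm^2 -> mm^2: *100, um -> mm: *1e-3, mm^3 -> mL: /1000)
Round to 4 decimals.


V = 49*100 * 139*1e-3 / 1000
= 0.6811 mL

0.6811


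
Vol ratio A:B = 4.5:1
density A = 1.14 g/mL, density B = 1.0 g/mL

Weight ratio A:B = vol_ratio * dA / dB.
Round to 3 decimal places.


Weight ratio = 4.5 * 1.14 / 1.0
= 5.130

5.130


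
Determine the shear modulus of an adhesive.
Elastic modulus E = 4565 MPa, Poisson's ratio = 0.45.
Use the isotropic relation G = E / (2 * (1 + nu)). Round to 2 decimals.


G = 4565 / (2*(1+0.45)) = 4565 / 2.90
= 1574.14 MPa

1574.14


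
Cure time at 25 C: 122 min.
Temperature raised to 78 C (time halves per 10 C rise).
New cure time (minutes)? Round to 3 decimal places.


Acceleration factor = 2^(53/10) = 39.3966
New time = 122 / 39.3966 = 3.097 min

3.097


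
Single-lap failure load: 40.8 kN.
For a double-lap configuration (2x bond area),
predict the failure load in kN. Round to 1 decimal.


Failure load = 40.8 * 2 = 81.6 kN

81.6


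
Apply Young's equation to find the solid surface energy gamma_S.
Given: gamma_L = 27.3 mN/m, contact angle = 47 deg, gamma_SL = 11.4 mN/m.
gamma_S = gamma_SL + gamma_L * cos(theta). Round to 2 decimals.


theta_rad = 47 * pi/180 = 0.820305
gamma_S = 11.4 + 27.3 * cos(0.820305)
= 30.02 mN/m

30.02


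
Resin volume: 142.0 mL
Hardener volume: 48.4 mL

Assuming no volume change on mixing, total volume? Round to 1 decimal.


V_total = 142.0 + 48.4 = 190.4 mL

190.4


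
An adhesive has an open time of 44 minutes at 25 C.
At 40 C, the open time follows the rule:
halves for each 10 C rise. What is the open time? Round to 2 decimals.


Factor = 2^((40-25)/10) = 2.8284
Open time = 44 / 2.8284 = 15.56 min

15.56


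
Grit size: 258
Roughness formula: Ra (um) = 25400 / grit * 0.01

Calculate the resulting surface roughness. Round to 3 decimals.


Ra = 25400 / 258 * 0.01
= 0.984 um

0.984


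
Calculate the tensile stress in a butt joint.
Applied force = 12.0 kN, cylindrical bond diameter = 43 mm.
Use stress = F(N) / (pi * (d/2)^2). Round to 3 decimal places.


A = pi * 21.5^2 = 1452.2012 mm^2
sigma = 12000.0 / 1452.2012 = 8.263 MPa

8.263


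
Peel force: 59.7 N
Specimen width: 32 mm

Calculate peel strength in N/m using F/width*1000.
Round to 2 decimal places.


Peel strength = 59.7 / 32 * 1000 = 1865.63 N/m

1865.63


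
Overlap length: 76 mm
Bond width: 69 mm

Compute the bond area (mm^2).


Bond area = 76 * 69 = 5244 mm^2

5244


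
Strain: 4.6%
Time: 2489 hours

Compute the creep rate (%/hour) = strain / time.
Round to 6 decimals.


Creep rate = 4.6 / 2489
= 0.001848 %/h

0.001848


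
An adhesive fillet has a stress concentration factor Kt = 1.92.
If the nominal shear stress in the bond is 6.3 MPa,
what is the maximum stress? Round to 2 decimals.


Max stress = 6.3 * 1.92 = 12.10 MPa

12.10


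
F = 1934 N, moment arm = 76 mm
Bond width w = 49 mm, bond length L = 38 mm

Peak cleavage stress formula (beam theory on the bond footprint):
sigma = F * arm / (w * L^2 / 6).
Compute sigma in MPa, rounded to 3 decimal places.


sigma = (1934 * 76) / (49 * 1444 / 6)
= 146984 * 6 / 70756
= 881904 / 70756
= 12.464 MPa

12.464


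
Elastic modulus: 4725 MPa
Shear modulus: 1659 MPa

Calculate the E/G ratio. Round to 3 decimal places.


E / G = 4725 / 1659 = 2.848

2.848


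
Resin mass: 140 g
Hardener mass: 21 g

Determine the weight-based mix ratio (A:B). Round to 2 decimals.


Ratio = 140 / 21 = 6.67

6.67


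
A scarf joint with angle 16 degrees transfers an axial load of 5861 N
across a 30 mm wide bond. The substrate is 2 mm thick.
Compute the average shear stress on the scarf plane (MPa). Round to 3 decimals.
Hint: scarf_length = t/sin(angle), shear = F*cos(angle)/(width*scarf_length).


scarf_length = 2 / sin(16 deg) = 7.2559 mm
cos(16 deg) = 0.961262
shear stress = 5861 * 0.961262 / (30 * 7.2559)
= 25.882 MPa

25.882


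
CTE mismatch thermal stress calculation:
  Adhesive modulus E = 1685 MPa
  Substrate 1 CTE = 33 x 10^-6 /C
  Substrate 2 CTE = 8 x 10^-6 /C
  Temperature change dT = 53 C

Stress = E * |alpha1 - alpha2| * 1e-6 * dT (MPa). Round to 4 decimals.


delta_alpha = |33 - 8| = 25 x 10^-6/C
Stress = 1685 * 25e-6 * 53
= 2.2326 MPa

2.2326


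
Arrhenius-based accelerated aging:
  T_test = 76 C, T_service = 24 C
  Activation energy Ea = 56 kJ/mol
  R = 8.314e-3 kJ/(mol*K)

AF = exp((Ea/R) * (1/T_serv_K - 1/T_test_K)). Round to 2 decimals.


T_test_K = 349.15, T_serv_K = 297.15
AF = exp((56/8.314e-3) * (1/297.15 - 1/349.15))
= 29.25

29.25


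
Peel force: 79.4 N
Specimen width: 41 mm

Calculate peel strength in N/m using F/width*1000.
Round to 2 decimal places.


Peel strength = 79.4 / 41 * 1000 = 1936.59 N/m

1936.59


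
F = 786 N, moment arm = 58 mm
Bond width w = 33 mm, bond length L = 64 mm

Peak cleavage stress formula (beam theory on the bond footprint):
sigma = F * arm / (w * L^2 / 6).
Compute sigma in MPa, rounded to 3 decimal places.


sigma = (786 * 58) / (33 * 4096 / 6)
= 45588 * 6 / 135168
= 273528 / 135168
= 2.024 MPa

2.024


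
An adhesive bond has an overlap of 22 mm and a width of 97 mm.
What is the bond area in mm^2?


Bond area = overlap * width
= 22 * 97
= 2134 mm^2

2134


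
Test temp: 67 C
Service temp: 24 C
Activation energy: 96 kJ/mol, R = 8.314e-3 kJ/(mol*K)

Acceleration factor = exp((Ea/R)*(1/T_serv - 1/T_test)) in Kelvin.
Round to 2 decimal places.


AF = exp((96/0.008314)*(1/297.15 - 1/340.15))
= 135.95

135.95


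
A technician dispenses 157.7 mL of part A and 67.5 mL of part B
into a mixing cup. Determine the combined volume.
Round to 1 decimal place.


Combined volume = 157.7 + 67.5
= 225.2 mL

225.2


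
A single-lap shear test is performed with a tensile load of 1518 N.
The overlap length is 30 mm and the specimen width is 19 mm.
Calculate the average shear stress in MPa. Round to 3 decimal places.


Shear stress = F / (overlap * width)
= 1518 / (30 * 19)
= 1518 / 570
= 2.663 MPa

2.663


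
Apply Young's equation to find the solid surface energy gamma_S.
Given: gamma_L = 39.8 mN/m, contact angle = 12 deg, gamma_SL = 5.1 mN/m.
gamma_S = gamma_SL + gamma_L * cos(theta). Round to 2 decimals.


theta_rad = 12 * pi/180 = 0.209440
gamma_S = 5.1 + 39.8 * cos(0.209440)
= 44.03 mN/m

44.03


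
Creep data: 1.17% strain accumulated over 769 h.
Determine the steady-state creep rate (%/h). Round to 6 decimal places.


Rate = 1.17 / 769 = 0.001521 %/h

0.001521


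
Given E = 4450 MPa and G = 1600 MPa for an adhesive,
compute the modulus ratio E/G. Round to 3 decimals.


E/G ratio = 4450 / 1600 = 2.781

2.781


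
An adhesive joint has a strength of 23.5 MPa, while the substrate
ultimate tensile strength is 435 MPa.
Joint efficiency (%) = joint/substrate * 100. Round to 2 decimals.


Efficiency = 23.5 / 435 * 100
= 5.40%

5.40


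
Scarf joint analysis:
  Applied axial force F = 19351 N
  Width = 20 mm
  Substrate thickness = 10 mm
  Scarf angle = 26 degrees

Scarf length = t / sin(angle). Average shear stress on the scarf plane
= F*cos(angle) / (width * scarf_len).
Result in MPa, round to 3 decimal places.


Scarf length = 10 / sin(26 deg) = 22.8117 mm
cos(26 deg) = 0.898794
Shear = 19351 * 0.898794 / (20 * 22.8117)
= 38.122 MPa

38.122


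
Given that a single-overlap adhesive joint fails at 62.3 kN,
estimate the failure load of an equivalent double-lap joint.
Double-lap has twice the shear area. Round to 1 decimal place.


Double-lap factor = 2
Expected load = 62.3 * 2 = 124.6 kN

124.6


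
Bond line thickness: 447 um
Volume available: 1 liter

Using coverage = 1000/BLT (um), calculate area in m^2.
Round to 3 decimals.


1 L = 1e6 mm^3, thickness = 447 um = 0.447 mm
Area = 1e6 / 0.447 mm^2 = (1e6 / 0.447) / 1e6 m^2 = 1000 / 447 m^2
= 2.237 m^2

2.237


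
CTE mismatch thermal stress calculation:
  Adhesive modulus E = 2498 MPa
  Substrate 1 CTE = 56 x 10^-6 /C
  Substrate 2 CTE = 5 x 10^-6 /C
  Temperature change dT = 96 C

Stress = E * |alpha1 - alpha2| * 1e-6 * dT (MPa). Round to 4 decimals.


delta_alpha = |56 - 5| = 51 x 10^-6/C
Stress = 2498 * 51e-6 * 96
= 12.2302 MPa

12.2302


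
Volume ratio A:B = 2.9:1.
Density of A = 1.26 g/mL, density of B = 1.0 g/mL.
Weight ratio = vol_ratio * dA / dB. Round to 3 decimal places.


Wt ratio = 2.9 * 1.26 / 1.0
= 3.654

3.654


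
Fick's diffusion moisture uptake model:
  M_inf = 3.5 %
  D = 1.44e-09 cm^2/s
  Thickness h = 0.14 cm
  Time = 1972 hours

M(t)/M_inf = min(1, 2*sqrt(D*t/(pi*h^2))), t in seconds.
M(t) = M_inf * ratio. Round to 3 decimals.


t_sec = 1972 * 3600 = 7099200
ratio = 2*sqrt(1.44e-09*7099200/(pi*0.14^2))
= min(1, 0.814916)
= 0.814916
M(t) = 3.5 * 0.814916 = 2.852 %

2.852


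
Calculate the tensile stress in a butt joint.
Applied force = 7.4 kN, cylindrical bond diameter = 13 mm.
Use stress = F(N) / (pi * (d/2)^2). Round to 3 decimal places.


A = pi * 6.5^2 = 132.7323 mm^2
sigma = 7400.0 / 132.7323 = 55.751 MPa

55.751
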